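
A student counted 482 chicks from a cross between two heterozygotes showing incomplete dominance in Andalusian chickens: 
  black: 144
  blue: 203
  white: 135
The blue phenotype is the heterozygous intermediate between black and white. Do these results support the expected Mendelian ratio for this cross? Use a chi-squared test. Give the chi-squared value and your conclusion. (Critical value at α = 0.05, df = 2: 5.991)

12.320; not consistent

With incomplete dominance, a heterozygote × heterozygote cross gives a 1:2:1 phenotypic ratio.
The 1:2:1 ratio has 4 parts, so with N = 482 the expected counts are:
  black: 482 × 1/4 = 120.5
  blue: 482 × 2/4 = 241
  white: 482 × 1/4 = 120.5
χ² = Σ (O − E)² / E
  black: (144 − 120.5)² / 120.5 = 4.5830
  blue: (203 − 241)² / 241 = 5.9917
  white: (135 − 120.5)² / 120.5 = 1.7448
χ² = 4.5830 + 5.9917 + 1.7448 = 12.3195 ≈ 12.320
Degrees of freedom = 3 − 1 = 2; critical value at α = 0.05 is 5.991.
Since 12.320 > 5.991, we reject the null hypothesis — the data do not fit the 1:2:1 ratio.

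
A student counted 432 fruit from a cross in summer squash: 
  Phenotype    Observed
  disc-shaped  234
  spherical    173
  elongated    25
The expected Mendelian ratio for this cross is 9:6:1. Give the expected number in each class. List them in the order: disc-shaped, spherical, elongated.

243, 162, 27

Under the 9:6:1 hypothesis (Σ ratio = 16, N = 432):
  disc-shaped: 432 × 9/16 = 243
  spherical: 432 × 6/16 = 162
  elongated: 432 × 1/16 = 27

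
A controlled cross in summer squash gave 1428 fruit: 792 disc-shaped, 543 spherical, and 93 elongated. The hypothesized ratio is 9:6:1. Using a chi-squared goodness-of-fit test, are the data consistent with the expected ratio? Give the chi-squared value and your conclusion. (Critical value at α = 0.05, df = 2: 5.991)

The 9:6:1 ratio has 16 parts, so with N = 1428 the expected counts are:
  disc-shaped: 1428 × 9/16 = 803.25
  spherical: 1428 × 6/16 = 535.5
  elongated: 1428 × 1/16 = 89.25
χ² = Σ (O − E)² / E
  disc-shaped: (792 − 803.25)² / 803.25 = 0.1576
  spherical: (543 − 535.5)² / 535.5 = 0.1050
  elongated: (93 − 89.25)² / 89.25 = 0.1576
χ² = 0.1576 + 0.1050 + 0.1576 = 0.4202 ≈ 0.420
Degrees of freedom = 3 − 1 = 2; critical value at α = 0.05 is 5.991.
Since 0.420 < 5.991, we fail to reject the null hypothesis — the data are consistent with the 9:6:1 ratio.

0.420; consistent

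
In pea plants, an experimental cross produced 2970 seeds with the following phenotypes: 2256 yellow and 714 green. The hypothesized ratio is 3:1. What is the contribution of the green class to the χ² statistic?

Expected counts for N = 2970 under a 3:1 ratio (total parts = 4):
  yellow: 2970 × 3/4 = 2227.5
  green: 2970 × 1/4 = 742.5
Contribution of green: (714 − 742.5)² / 742.5 = 1.0939

1.094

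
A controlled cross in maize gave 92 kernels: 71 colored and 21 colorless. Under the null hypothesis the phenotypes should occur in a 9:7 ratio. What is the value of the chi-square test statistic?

Total ratio parts = 16. Expected numbers out of 92:
  colored: 92 × 9/16 = 51.75
  colorless: 92 × 7/16 = 40.25
χ² = Σ (O − E)² / E
  colored: (71 − 51.75)² / 51.75 = 7.1606
  colorless: (21 − 40.25)² / 40.25 = 9.2065
χ² = 7.1606 + 9.2065 = 16.3671 ≈ 16.367

16.367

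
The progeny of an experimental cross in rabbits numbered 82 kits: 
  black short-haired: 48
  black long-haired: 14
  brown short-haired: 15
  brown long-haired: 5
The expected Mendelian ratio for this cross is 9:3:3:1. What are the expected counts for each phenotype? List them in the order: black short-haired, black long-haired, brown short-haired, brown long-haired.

Expected counts for N = 82 under a 9:3:3:1 ratio (total parts = 16):
  black short-haired: 82 × 9/16 = 46.125
  black long-haired: 82 × 3/16 = 15.375
  brown short-haired: 82 × 3/16 = 15.375
  brown long-haired: 82 × 1/16 = 5.125

46.125, 15.375, 15.375, 5.125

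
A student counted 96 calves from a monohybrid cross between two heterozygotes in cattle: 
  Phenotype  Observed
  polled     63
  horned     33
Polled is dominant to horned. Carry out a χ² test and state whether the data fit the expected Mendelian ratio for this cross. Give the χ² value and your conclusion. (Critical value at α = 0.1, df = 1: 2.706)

For a monohybrid cross between heterozygotes with complete dominance, the expected phenotypic ratio is 3:1.
Total ratio parts = 4. Expected numbers out of 96:
  polled: 96 × 3/4 = 72
  horned: 96 × 1/4 = 24
χ² = Σ (O − E)² / E
  polled: (63 − 72)² / 72 = 1.1250
  horned: (33 − 24)² / 24 = 3.3750
χ² = 1.1250 + 3.3750 = 4.500
Degrees of freedom = 2 − 1 = 1; critical value at α = 0.1 is 2.706.
Since 4.500 > 2.706, we reject the null hypothesis — the data do not fit the 3:1 ratio.

4.500; not consistent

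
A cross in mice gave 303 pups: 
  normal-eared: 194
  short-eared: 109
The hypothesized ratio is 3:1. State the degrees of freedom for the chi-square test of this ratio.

1

A goodness-of-fit test with 2 phenotype classes has df = 2 − 1 = 1.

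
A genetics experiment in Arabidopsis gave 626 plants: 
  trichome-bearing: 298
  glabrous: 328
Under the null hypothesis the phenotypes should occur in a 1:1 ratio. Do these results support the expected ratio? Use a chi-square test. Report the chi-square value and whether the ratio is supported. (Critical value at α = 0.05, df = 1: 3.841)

1.438; consistent

Expected counts for N = 626 under a 1:1 ratio (total parts = 2):
  trichome-bearing: 626 × 1/2 = 313
  glabrous: 626 × 1/2 = 313
χ² = Σ (O − E)² / E
  trichome-bearing: (298 − 313)² / 313 = 0.7188
  glabrous: (328 − 313)² / 313 = 0.7188
χ² = 0.7188 + 0.7188 = 1.4376 ≈ 1.438
Degrees of freedom = 2 − 1 = 1; critical value at α = 0.05 is 3.841.
Since 1.438 < 3.841, we fail to reject the null hypothesis — the data are consistent with the 1:1 ratio.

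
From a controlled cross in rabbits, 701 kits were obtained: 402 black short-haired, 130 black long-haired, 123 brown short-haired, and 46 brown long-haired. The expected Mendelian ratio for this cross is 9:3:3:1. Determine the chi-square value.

Expected counts for N = 701 under a 9:3:3:1 ratio (total parts = 16):
  black short-haired: 701 × 9/16 = 394.3125
  black long-haired: 701 × 3/16 = 131.4375
  brown short-haired: 701 × 3/16 = 131.4375
  brown long-haired: 701 × 1/16 = 43.8125
χ² = Σ (O − E)² / E
  black short-haired: (402 − 394.3125)² / 394.3125 = 0.1499
  black long-haired: (130 − 131.4375)² / 131.4375 = 0.0157
  brown short-haired: (123 − 131.4375)² / 131.4375 = 0.5416
  brown long-haired: (46 − 43.8125)² / 43.8125 = 0.1092
χ² = 0.1499 + 0.0157 + 0.5416 + 0.1092 = 0.8164 ≈ 0.816

0.816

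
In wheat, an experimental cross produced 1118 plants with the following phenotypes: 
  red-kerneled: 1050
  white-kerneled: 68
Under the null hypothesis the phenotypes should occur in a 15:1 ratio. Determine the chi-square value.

0.054

The 15:1 ratio has 16 parts, so with N = 1118 the expected counts are:
  red-kerneled: 1118 × 15/16 = 1048.125
  white-kerneled: 1118 × 1/16 = 69.875
χ² = Σ (O − E)² / E
  red-kerneled: (1050 − 1048.125)² / 1048.125 = 0.0034
  white-kerneled: (68 − 69.875)² / 69.875 = 0.0503
χ² = 0.0034 + 0.0503 = 0.0537 ≈ 0.054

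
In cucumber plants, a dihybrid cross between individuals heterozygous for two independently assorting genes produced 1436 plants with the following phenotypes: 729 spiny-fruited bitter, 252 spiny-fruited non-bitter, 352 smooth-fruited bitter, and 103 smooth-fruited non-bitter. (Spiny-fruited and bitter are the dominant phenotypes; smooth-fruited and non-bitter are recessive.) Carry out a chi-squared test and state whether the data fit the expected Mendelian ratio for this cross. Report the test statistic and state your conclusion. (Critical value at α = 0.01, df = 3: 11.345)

36.171; not consistent

A dihybrid F₂ with independent assortment and complete dominance at both loci gives a 9:3:3:1 phenotypic ratio.
Expected counts for N = 1436 under a 9:3:3:1 ratio (total parts = 16):
  spiny-fruited bitter: 1436 × 9/16 = 807.75
  spiny-fruited non-bitter: 1436 × 3/16 = 269.25
  smooth-fruited bitter: 1436 × 3/16 = 269.25
  smooth-fruited non-bitter: 1436 × 1/16 = 89.75
χ² = Σ (O − E)² / E
  spiny-fruited bitter: (729 − 807.75)² / 807.75 = 7.6776
  spiny-fruited non-bitter: (252 − 269.25)² / 269.25 = 1.1052
  smooth-fruited bitter: (352 − 269.25)² / 269.25 = 25.4320
  smooth-fruited non-bitter: (103 − 89.75)² / 89.75 = 1.9561
χ² = 7.6776 + 1.1052 + 25.4320 + 1.9561 = 36.1709 ≈ 36.171
Degrees of freedom = 4 − 1 = 3; critical value at α = 0.01 is 11.345.
Since 36.171 > 11.345, we reject the null hypothesis — the data do not fit the 9:3:3:1 ratio.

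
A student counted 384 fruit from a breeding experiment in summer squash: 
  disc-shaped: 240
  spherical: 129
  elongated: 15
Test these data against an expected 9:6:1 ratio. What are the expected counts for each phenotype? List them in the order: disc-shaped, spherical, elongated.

Under the 9:6:1 hypothesis (Σ ratio = 16, N = 384):
  disc-shaped: 384 × 9/16 = 216
  spherical: 384 × 6/16 = 144
  elongated: 384 × 1/16 = 24

216, 144, 24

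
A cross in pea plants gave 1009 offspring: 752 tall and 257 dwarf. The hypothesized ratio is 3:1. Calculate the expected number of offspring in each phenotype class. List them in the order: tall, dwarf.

756.75, 252.25

Under the 3:1 hypothesis (Σ ratio = 4, N = 1009):
  tall: 1009 × 3/4 = 756.75
  dwarf: 1009 × 1/4 = 252.25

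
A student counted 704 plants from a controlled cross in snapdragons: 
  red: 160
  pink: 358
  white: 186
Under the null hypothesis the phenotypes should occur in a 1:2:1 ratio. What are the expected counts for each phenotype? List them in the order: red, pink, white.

Expected counts for N = 704 under a 1:2:1 ratio (total parts = 4):
  red: 704 × 1/4 = 176
  pink: 704 × 2/4 = 352
  white: 704 × 1/4 = 176

176, 352, 176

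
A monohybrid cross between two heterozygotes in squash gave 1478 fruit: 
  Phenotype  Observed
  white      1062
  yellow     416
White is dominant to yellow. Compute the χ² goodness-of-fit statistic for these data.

7.802

For a monohybrid cross between heterozygotes with complete dominance, the expected phenotypic ratio is 3:1.
Expected counts for N = 1478 under a 3:1 ratio (total parts = 4):
  white: 1478 × 3/4 = 1108.5
  yellow: 1478 × 1/4 = 369.5
χ² = Σ (O − E)² / E
  white: (1062 − 1108.5)² / 1108.5 = 1.9506
  yellow: (416 − 369.5)² / 369.5 = 5.8518
χ² = 1.9506 + 5.8518 = 7.8024 ≈ 7.802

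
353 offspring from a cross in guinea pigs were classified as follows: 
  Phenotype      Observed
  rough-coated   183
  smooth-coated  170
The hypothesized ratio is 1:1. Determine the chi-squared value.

0.479

The 1:1 ratio has 2 parts, so with N = 353 the expected counts are:
  rough-coated: 353 × 1/2 = 176.5
  smooth-coated: 353 × 1/2 = 176.5
χ² = Σ (O − E)² / E
  rough-coated: (183 − 176.5)² / 176.5 = 0.2394
  smooth-coated: (170 − 176.5)² / 176.5 = 0.2394
χ² = 0.2394 + 0.2394 = 0.4788 ≈ 0.479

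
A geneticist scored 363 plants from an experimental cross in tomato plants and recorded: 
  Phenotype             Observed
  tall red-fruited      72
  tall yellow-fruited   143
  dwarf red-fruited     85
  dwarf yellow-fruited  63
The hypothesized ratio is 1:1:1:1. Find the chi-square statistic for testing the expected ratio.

42.807

Total ratio parts = 4. Expected numbers out of 363:
  tall red-fruited: 363 × 1/4 = 90.75
  tall yellow-fruited: 363 × 1/4 = 90.75
  dwarf red-fruited: 363 × 1/4 = 90.75
  dwarf yellow-fruited: 363 × 1/4 = 90.75
χ² = Σ (O − E)² / E
  tall red-fruited: (72 − 90.75)² / 90.75 = 3.8740
  tall yellow-fruited: (143 − 90.75)² / 90.75 = 30.0833
  dwarf red-fruited: (85 − 90.75)² / 90.75 = 0.3643
  dwarf yellow-fruited: (63 − 90.75)² / 90.75 = 8.4855
χ² = 3.8740 + 30.0833 + 0.3643 + 8.4855 = 42.8071 ≈ 42.807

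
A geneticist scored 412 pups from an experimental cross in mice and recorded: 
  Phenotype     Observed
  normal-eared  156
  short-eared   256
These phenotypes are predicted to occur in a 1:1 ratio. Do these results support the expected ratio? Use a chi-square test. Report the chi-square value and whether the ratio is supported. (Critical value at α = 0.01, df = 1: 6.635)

Under the 1:1 hypothesis (Σ ratio = 2, N = 412):
  normal-eared: 412 × 1/2 = 206
  short-eared: 412 × 1/2 = 206
χ² = Σ (O − E)² / E
  normal-eared: (156 − 206)² / 206 = 12.1359
  short-eared: (256 − 206)² / 206 = 12.1359
χ² = 12.1359 + 12.1359 = 24.2718 ≈ 24.272
Degrees of freedom = 2 − 1 = 1; critical value at α = 0.01 is 6.635.
Since 24.272 > 6.635, we reject the null hypothesis — the data do not fit the 1:1 ratio.

24.272; not consistent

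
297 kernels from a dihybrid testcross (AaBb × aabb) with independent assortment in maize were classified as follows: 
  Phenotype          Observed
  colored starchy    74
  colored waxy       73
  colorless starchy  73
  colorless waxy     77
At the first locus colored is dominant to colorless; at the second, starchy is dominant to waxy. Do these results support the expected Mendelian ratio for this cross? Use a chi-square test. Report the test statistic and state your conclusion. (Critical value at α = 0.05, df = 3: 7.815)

A dihybrid testcross with independent assortment gives a 1:1:1:1 ratio.
Under the 1:1:1:1 hypothesis (Σ ratio = 4, N = 297):
  colored starchy: 297 × 1/4 = 74.25
  colored waxy: 297 × 1/4 = 74.25
  colorless starchy: 297 × 1/4 = 74.25
  colorless waxy: 297 × 1/4 = 74.25
χ² = Σ (O − E)² / E
  colored starchy: (74 − 74.25)² / 74.25 = 0.0008
  colored waxy: (73 − 74.25)² / 74.25 = 0.0210
  colorless starchy: (73 − 74.25)² / 74.25 = 0.0210
  colorless waxy: (77 − 74.25)² / 74.25 = 0.1019
χ² = 0.0008 + 0.0210 + 0.0210 + 0.1019 = 0.1447 ≈ 0.145
Degrees of freedom = 4 − 1 = 3; critical value at α = 0.05 is 7.815.
Since 0.145 < 7.815, we fail to reject the null hypothesis — the data are consistent with the 1:1:1:1 ratio.

0.145; consistent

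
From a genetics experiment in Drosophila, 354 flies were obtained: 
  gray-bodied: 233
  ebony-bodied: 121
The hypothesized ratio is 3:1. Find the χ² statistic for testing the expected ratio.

15.913

Total ratio parts = 4. Expected numbers out of 354:
  gray-bodied: 354 × 3/4 = 265.5
  ebony-bodied: 354 × 1/4 = 88.5
χ² = Σ (O − E)² / E
  gray-bodied: (233 − 265.5)² / 265.5 = 3.9783
  ebony-bodied: (121 − 88.5)² / 88.5 = 11.9350
χ² = 3.9783 + 11.9350 = 15.9133 ≈ 15.913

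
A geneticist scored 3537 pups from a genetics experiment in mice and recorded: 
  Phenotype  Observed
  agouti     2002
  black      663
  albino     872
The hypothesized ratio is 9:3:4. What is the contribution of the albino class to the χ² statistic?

0.170

Under the 9:3:4 hypothesis (Σ ratio = 16, N = 3537):
  agouti: 3537 × 9/16 = 1989.5625
  black: 3537 × 3/16 = 663.1875
  albino: 3537 × 4/16 = 884.25
Contribution of albino: (872 − 884.25)² / 884.25 = 0.1697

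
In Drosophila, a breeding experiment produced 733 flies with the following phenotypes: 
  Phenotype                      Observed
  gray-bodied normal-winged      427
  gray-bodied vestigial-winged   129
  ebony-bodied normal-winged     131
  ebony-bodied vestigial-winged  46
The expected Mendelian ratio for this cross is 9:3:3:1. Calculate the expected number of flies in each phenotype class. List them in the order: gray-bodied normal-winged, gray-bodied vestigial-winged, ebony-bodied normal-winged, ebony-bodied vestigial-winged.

Total ratio parts = 16. Expected numbers out of 733:
  gray-bodied normal-winged: 733 × 9/16 = 412.3125
  gray-bodied vestigial-winged: 733 × 3/16 = 137.4375
  ebony-bodied normal-winged: 733 × 3/16 = 137.4375
  ebony-bodied vestigial-winged: 733 × 1/16 = 45.8125

412.3125, 137.4375, 137.4375, 45.8125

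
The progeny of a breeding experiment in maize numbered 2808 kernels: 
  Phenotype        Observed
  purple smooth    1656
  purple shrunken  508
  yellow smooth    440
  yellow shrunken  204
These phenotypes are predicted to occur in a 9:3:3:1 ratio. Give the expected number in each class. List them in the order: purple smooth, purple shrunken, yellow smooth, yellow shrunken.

Under the 9:3:3:1 hypothesis (Σ ratio = 16, N = 2808):
  purple smooth: 2808 × 9/16 = 1579.5
  purple shrunken: 2808 × 3/16 = 526.5
  yellow smooth: 2808 × 3/16 = 526.5
  yellow shrunken: 2808 × 1/16 = 175.5

1579.5, 526.5, 526.5, 175.5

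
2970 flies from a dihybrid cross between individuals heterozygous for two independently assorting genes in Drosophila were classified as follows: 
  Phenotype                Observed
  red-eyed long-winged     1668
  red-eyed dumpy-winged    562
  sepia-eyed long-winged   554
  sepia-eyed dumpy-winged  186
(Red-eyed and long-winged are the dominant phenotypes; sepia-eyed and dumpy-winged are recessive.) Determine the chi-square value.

A dihybrid F₂ with independent assortment and complete dominance at both loci gives a 9:3:3:1 phenotypic ratio.
Total ratio parts = 16. Expected numbers out of 2970:
  red-eyed long-winged: 2970 × 9/16 = 1670.625
  red-eyed dumpy-winged: 2970 × 3/16 = 556.875
  sepia-eyed long-winged: 2970 × 3/16 = 556.875
  sepia-eyed dumpy-winged: 2970 × 1/16 = 185.625
χ² = Σ (O − E)² / E
  red-eyed long-winged: (1668 − 1670.625)² / 1670.625 = 0.0041
  red-eyed dumpy-winged: (562 − 556.875)² / 556.875 = 0.0472
  sepia-eyed long-winged: (554 − 556.875)² / 556.875 = 0.0148
  sepia-eyed dumpy-winged: (186 − 185.625)² / 185.625 = 0.0008
χ² = 0.0041 + 0.0472 + 0.0148 + 0.0008 = 0.0669 ≈ 0.067

0.067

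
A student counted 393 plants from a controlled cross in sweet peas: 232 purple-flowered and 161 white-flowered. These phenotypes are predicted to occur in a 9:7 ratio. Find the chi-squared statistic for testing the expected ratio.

1.237

The 9:7 ratio has 16 parts, so with N = 393 the expected counts are:
  purple-flowered: 393 × 9/16 = 221.0625
  white-flowered: 393 × 7/16 = 171.9375
χ² = Σ (O − E)² / E
  purple-flowered: (232 − 221.0625)² / 221.0625 = 0.5412
  white-flowered: (161 − 171.9375)² / 171.9375 = 0.6958
χ² = 0.5412 + 0.6958 = 1.237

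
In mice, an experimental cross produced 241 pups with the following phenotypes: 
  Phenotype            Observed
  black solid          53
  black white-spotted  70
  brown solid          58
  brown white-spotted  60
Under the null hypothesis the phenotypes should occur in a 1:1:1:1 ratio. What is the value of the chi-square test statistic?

2.535

Under the 1:1:1:1 hypothesis (Σ ratio = 4, N = 241):
  black solid: 241 × 1/4 = 60.25
  black white-spotted: 241 × 1/4 = 60.25
  brown solid: 241 × 1/4 = 60.25
  brown white-spotted: 241 × 1/4 = 60.25
χ² = Σ (O − E)² / E
  black solid: (53 − 60.25)² / 60.25 = 0.8724
  black white-spotted: (70 − 60.25)² / 60.25 = 1.5778
  brown solid: (58 − 60.25)² / 60.25 = 0.0840
  brown white-spotted: (60 − 60.25)² / 60.25 = 0.0010
χ² = 0.8724 + 1.5778 + 0.0840 + 0.0010 = 2.5352 ≈ 2.535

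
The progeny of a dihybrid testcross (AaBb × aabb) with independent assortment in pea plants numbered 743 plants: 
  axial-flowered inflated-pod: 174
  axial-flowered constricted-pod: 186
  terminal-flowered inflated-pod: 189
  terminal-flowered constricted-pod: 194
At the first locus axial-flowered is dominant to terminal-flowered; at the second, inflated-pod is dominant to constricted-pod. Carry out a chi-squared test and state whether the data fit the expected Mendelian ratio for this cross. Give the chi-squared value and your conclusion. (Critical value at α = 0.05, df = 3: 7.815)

1.167; consistent

A dihybrid testcross with independent assortment gives a 1:1:1:1 ratio.
The 1:1:1:1 ratio has 4 parts, so with N = 743 the expected counts are:
  axial-flowered inflated-pod: 743 × 1/4 = 185.75
  axial-flowered constricted-pod: 743 × 1/4 = 185.75
  terminal-flowered inflated-pod: 743 × 1/4 = 185.75
  terminal-flowered constricted-pod: 743 × 1/4 = 185.75
χ² = Σ (O − E)² / E
  axial-flowered inflated-pod: (174 − 185.75)² / 185.75 = 0.7433
  axial-flowered constricted-pod: (186 − 185.75)² / 185.75 = 0.0003
  terminal-flowered inflated-pod: (189 − 185.75)² / 185.75 = 0.0569
  terminal-flowered constricted-pod: (194 − 185.75)² / 185.75 = 0.3664
χ² = 0.7433 + 0.0003 + 0.0569 + 0.3664 = 1.1669 ≈ 1.167
Degrees of freedom = 4 − 1 = 3; critical value at α = 0.05 is 7.815.
Since 1.167 < 7.815, we fail to reject the null hypothesis — the data are consistent with the 1:1:1:1 ratio.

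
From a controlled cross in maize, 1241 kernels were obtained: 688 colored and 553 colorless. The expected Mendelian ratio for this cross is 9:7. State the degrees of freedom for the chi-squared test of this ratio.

1

A goodness-of-fit test with 2 phenotype classes has df = 2 − 1 = 1.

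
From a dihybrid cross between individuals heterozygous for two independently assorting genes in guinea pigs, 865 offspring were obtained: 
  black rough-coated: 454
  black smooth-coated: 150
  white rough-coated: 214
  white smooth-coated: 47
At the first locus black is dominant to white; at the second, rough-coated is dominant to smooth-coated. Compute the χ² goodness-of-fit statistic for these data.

20.570

A dihybrid F₂ with independent assortment and complete dominance at both loci gives a 9:3:3:1 phenotypic ratio.
Under the 9:3:3:1 hypothesis (Σ ratio = 16, N = 865):
  black rough-coated: 865 × 9/16 = 486.5625
  black smooth-coated: 865 × 3/16 = 162.1875
  white rough-coated: 865 × 3/16 = 162.1875
  white smooth-coated: 865 × 1/16 = 54.0625
χ² = Σ (O − E)² / E
  black rough-coated: (454 − 486.5625)² / 486.5625 = 2.1792
  black smooth-coated: (150 − 162.1875)² / 162.1875 = 0.9158
  white rough-coated: (214 − 162.1875)² / 162.1875 = 16.5520
  white smooth-coated: (47 − 54.0625)² / 54.0625 = 0.9226
χ² = 2.1792 + 0.9158 + 16.5520 + 0.9226 = 20.5696 ≈ 20.570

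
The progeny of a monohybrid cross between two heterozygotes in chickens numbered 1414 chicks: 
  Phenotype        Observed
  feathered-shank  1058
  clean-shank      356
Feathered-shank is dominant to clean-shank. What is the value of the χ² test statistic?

0.024

For a monohybrid cross between heterozygotes with complete dominance, the expected phenotypic ratio is 3:1.
Total ratio parts = 4. Expected numbers out of 1414:
  feathered-shank: 1414 × 3/4 = 1060.5
  clean-shank: 1414 × 1/4 = 353.5
χ² = Σ (O − E)² / E
  feathered-shank: (1058 − 1060.5)² / 1060.5 = 0.0059
  clean-shank: (356 − 353.5)² / 353.5 = 0.0177
χ² = 0.0059 + 0.0177 = 0.0236 ≈ 0.024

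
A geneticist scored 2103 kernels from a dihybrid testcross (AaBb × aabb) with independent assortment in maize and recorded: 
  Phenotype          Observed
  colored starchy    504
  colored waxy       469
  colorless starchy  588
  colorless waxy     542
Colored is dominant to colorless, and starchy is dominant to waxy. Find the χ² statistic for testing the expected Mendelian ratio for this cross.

A dihybrid testcross with independent assortment gives a 1:1:1:1 ratio.
The 1:1:1:1 ratio has 4 parts, so with N = 2103 the expected counts are:
  colored starchy: 2103 × 1/4 = 525.75
  colored waxy: 2103 × 1/4 = 525.75
  colorless starchy: 2103 × 1/4 = 525.75
  colorless waxy: 2103 × 1/4 = 525.75
χ² = Σ (O − E)² / E
  colored starchy: (504 − 525.75)² / 525.75 = 0.8998
  colored waxy: (469 − 525.75)² / 525.75 = 6.1257
  colorless starchy: (588 − 525.75)² / 525.75 = 7.3705
  colorless waxy: (542 − 525.75)² / 525.75 = 0.5023
χ² = 0.8998 + 6.1257 + 7.3705 + 0.5023 = 14.8983 ≈ 14.898

14.898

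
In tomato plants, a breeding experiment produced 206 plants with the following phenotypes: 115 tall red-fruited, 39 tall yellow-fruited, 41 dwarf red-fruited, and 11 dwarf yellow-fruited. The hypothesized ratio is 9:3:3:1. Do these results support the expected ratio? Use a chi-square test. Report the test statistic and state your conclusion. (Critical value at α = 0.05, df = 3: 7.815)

Total ratio parts = 16. Expected numbers out of 206:
  tall red-fruited: 206 × 9/16 = 115.875
  tall yellow-fruited: 206 × 3/16 = 38.625
  dwarf red-fruited: 206 × 3/16 = 38.625
  dwarf yellow-fruited: 206 × 1/16 = 12.875
χ² = Σ (O − E)² / E
  tall red-fruited: (115 − 115.875)² / 115.875 = 0.0066
  tall yellow-fruited: (39 − 38.625)² / 38.625 = 0.0036
  dwarf red-fruited: (41 − 38.625)² / 38.625 = 0.1460
  dwarf yellow-fruited: (11 − 12.875)² / 12.875 = 0.2731
χ² = 0.0066 + 0.0036 + 0.1460 + 0.2731 = 0.4293 ≈ 0.429
Degrees of freedom = 4 − 1 = 3; critical value at α = 0.05 is 7.815.
Since 0.429 < 7.815, we fail to reject the null hypothesis — the data are consistent with the 9:3:3:1 ratio.

0.429; consistent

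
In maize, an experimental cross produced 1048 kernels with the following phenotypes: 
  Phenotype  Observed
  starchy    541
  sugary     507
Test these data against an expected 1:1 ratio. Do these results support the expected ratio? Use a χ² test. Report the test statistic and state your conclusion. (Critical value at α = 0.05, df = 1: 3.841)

1.103; consistent

Expected counts for N = 1048 under a 1:1 ratio (total parts = 2):
  starchy: 1048 × 1/2 = 524
  sugary: 1048 × 1/2 = 524
χ² = Σ (O − E)² / E
  starchy: (541 − 524)² / 524 = 0.5515
  sugary: (507 − 524)² / 524 = 0.5515
χ² = 0.5515 + 0.5515 = 1.103
Degrees of freedom = 2 − 1 = 1; critical value at α = 0.05 is 3.841.
Since 1.103 < 3.841, we fail to reject the null hypothesis — the data are consistent with the 1:1 ratio.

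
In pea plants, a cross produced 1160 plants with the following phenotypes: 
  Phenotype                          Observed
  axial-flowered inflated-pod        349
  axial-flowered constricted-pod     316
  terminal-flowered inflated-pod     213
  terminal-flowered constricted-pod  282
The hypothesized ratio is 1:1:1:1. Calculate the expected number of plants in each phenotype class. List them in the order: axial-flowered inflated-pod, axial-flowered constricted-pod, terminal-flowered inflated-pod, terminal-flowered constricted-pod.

Expected counts for N = 1160 under a 1:1:1:1 ratio (total parts = 4):
  axial-flowered inflated-pod: 1160 × 1/4 = 290
  axial-flowered constricted-pod: 1160 × 1/4 = 290
  terminal-flowered inflated-pod: 1160 × 1/4 = 290
  terminal-flowered constricted-pod: 1160 × 1/4 = 290

290, 290, 290, 290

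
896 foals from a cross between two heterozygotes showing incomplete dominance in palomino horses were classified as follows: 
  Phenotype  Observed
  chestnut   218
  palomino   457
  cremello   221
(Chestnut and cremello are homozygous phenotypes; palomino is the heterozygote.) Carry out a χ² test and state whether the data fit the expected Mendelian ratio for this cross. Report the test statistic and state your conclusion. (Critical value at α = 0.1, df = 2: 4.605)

With incomplete dominance, a heterozygote × heterozygote cross gives a 1:2:1 phenotypic ratio.
Under the 1:2:1 hypothesis (Σ ratio = 4, N = 896):
  chestnut: 896 × 1/4 = 224
  palomino: 896 × 2/4 = 448
  cremello: 896 × 1/4 = 224
χ² = Σ (O − E)² / E
  chestnut: (218 − 224)² / 224 = 0.1607
  palomino: (457 − 448)² / 448 = 0.1808
  cremello: (221 − 224)² / 224 = 0.0402
χ² = 0.1607 + 0.1808 + 0.0402 = 0.3817 ≈ 0.382
Degrees of freedom = 3 − 1 = 2; critical value at α = 0.1 is 4.605.
Since 0.382 < 4.605, we fail to reject the null hypothesis — the data are consistent with the 1:2:1 ratio.

0.382; consistent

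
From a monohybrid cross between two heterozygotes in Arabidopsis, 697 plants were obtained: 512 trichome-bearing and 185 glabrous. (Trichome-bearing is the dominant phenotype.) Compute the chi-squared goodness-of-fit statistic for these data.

For a monohybrid cross between heterozygotes with complete dominance, the expected phenotypic ratio is 3:1.
The 3:1 ratio has 4 parts, so with N = 697 the expected counts are:
  trichome-bearing: 697 × 3/4 = 522.75
  glabrous: 697 × 1/4 = 174.25
χ² = Σ (O − E)² / E
  trichome-bearing: (512 − 522.75)² / 522.75 = 0.2211
  glabrous: (185 − 174.25)² / 174.25 = 0.6632
χ² = 0.2211 + 0.6632 = 0.8843 ≈ 0.884

0.884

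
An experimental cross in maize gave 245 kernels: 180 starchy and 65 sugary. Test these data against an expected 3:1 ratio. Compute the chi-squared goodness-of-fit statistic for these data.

0.306

The 3:1 ratio has 4 parts, so with N = 245 the expected counts are:
  starchy: 245 × 3/4 = 183.75
  sugary: 245 × 1/4 = 61.25
χ² = Σ (O − E)² / E
  starchy: (180 − 183.75)² / 183.75 = 0.0765
  sugary: (65 − 61.25)² / 61.25 = 0.2296
χ² = 0.0765 + 0.2296 = 0.3061 ≈ 0.306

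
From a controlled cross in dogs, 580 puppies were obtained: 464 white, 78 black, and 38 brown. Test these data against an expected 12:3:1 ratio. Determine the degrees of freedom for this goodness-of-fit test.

A goodness-of-fit test with 3 phenotype classes has df = 3 − 1 = 2.

2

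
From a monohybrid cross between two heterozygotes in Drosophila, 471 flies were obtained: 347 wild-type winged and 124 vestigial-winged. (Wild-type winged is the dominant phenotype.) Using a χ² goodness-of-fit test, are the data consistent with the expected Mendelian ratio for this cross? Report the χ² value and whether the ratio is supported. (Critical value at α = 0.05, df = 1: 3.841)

For a monohybrid cross between heterozygotes with complete dominance, the expected phenotypic ratio is 3:1.
Total ratio parts = 4. Expected numbers out of 471:
  wild-type winged: 471 × 3/4 = 353.25
  vestigial-winged: 471 × 1/4 = 117.75
χ² = Σ (O − E)² / E
  wild-type winged: (347 − 353.25)² / 353.25 = 0.1106
  vestigial-winged: (124 − 117.75)² / 117.75 = 0.3317
χ² = 0.1106 + 0.3317 = 0.4423 ≈ 0.442
Degrees of freedom = 2 − 1 = 1; critical value at α = 0.05 is 3.841.
Since 0.442 < 3.841, we fail to reject the null hypothesis — the data are consistent with the 3:1 ratio.

0.442; consistent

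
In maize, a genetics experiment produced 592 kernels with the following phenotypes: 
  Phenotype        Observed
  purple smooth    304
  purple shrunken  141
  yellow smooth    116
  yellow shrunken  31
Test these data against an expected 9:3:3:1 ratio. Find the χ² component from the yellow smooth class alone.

Expected counts for N = 592 under a 9:3:3:1 ratio (total parts = 16):
  purple smooth: 592 × 9/16 = 333
  purple shrunken: 592 × 3/16 = 111
  yellow smooth: 592 × 3/16 = 111
  yellow shrunken: 592 × 1/16 = 37
Contribution of yellow smooth: (116 − 111)² / 111 = 0.2252

0.225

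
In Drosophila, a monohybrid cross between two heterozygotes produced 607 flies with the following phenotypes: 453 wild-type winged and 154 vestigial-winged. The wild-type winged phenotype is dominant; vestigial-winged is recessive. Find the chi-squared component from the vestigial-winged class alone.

For a monohybrid cross between heterozygotes with complete dominance, the expected phenotypic ratio is 3:1.
Under the 3:1 hypothesis (Σ ratio = 4, N = 607):
  wild-type winged: 607 × 3/4 = 455.25
  vestigial-winged: 607 × 1/4 = 151.75
Contribution of vestigial-winged: (154 − 151.75)² / 151.75 = 0.0334

0.033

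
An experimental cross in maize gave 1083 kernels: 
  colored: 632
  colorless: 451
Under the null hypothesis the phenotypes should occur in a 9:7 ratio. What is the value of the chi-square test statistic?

1.953

Under the 9:7 hypothesis (Σ ratio = 16, N = 1083):
  colored: 1083 × 9/16 = 609.1875
  colorless: 1083 × 7/16 = 473.8125
χ² = Σ (O − E)² / E
  colored: (632 − 609.1875)² / 609.1875 = 0.8543
  colorless: (451 − 473.8125)² / 473.8125 = 1.0983
χ² = 0.8543 + 1.0983 = 1.9526 ≈ 1.953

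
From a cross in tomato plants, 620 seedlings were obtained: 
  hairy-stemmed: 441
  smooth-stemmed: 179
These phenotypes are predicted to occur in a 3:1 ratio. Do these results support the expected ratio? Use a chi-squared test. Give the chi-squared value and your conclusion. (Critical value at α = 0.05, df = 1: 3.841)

The 3:1 ratio has 4 parts, so with N = 620 the expected counts are:
  hairy-stemmed: 620 × 3/4 = 465
  smooth-stemmed: 620 × 1/4 = 155
χ² = Σ (O − E)² / E
  hairy-stemmed: (441 − 465)² / 465 = 1.2387
  smooth-stemmed: (179 − 155)² / 155 = 3.7161
χ² = 1.2387 + 3.7161 = 4.9548 ≈ 4.955
Degrees of freedom = 2 − 1 = 1; critical value at α = 0.05 is 3.841.
Since 4.955 > 3.841, we reject the null hypothesis — the data do not fit the 3:1 ratio.

4.955; not consistent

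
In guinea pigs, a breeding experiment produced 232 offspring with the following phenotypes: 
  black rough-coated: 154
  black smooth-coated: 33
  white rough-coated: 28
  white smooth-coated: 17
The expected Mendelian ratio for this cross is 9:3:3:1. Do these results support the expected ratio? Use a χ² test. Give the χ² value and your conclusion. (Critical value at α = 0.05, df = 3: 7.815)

Under the 9:3:3:1 hypothesis (Σ ratio = 16, N = 232):
  black rough-coated: 232 × 9/16 = 130.5
  black smooth-coated: 232 × 3/16 = 43.5
  white rough-coated: 232 × 3/16 = 43.5
  white smooth-coated: 232 × 1/16 = 14.5
χ² = Σ (O − E)² / E
  black rough-coated: (154 − 130.5)² / 130.5 = 4.2318
  black smooth-coated: (33 − 43.5)² / 43.5 = 2.5345
  white rough-coated: (28 − 43.5)² / 43.5 = 5.5230
  white smooth-coated: (17 − 14.5)² / 14.5 = 0.4310
χ² = 4.2318 + 2.5345 + 5.5230 + 0.4310 = 12.7203 ≈ 12.720
Degrees of freedom = 4 − 1 = 3; critical value at α = 0.05 is 7.815.
Since 12.720 > 7.815, we reject the null hypothesis — the data do not fit the 9:3:3:1 ratio.

12.720; not consistent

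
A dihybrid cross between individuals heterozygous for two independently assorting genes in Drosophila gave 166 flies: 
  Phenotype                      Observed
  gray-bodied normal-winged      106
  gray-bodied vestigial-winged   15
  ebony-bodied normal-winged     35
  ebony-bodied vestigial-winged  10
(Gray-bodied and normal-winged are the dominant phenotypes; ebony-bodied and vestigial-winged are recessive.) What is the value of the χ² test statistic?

A dihybrid F₂ with independent assortment and complete dominance at both loci gives a 9:3:3:1 phenotypic ratio.
The 9:3:3:1 ratio has 16 parts, so with N = 166 the expected counts are:
  gray-bodied normal-winged: 166 × 9/16 = 93.375
  gray-bodied vestigial-winged: 166 × 3/16 = 31.125
  ebony-bodied normal-winged: 166 × 3/16 = 31.125
  ebony-bodied vestigial-winged: 166 × 1/16 = 10.375
χ² = Σ (O − E)² / E
  gray-bodied normal-winged: (106 − 93.375)² / 93.375 = 1.7070
  gray-bodied vestigial-winged: (15 − 31.125)² / 31.125 = 8.3539
  ebony-bodied normal-winged: (35 − 31.125)² / 31.125 = 0.4824
  ebony-bodied vestigial-winged: (10 − 10.375)² / 10.375 = 0.0136
χ² = 1.7070 + 8.3539 + 0.4824 + 0.0136 = 10.5569 ≈ 10.557

10.557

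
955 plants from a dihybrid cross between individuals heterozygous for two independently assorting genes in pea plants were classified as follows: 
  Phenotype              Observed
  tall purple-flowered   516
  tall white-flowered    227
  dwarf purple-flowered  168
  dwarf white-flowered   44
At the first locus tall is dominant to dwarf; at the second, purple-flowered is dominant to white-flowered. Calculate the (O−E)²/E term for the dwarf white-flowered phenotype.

A dihybrid F₂ with independent assortment and complete dominance at both loci gives a 9:3:3:1 phenotypic ratio.
The 9:3:3:1 ratio has 16 parts, so with N = 955 the expected counts are:
  tall purple-flowered: 955 × 9/16 = 537.1875
  tall white-flowered: 955 × 3/16 = 179.0625
  dwarf purple-flowered: 955 × 3/16 = 179.0625
  dwarf white-flowered: 955 × 1/16 = 59.6875
Contribution of dwarf white-flowered: (44 − 59.6875)² / 59.6875 = 4.1231

4.123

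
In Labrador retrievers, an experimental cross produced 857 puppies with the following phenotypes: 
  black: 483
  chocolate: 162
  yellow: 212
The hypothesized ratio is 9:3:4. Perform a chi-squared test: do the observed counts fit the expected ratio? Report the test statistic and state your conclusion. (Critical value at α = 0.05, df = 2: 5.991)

0.036; consistent

Expected counts for N = 857 under a 9:3:4 ratio (total parts = 16):
  black: 857 × 9/16 = 482.0625
  chocolate: 857 × 3/16 = 160.6875
  yellow: 857 × 4/16 = 214.25
χ² = Σ (O − E)² / E
  black: (483 − 482.0625)² / 482.0625 = 0.0018
  chocolate: (162 − 160.6875)² / 160.6875 = 0.0107
  yellow: (212 − 214.25)² / 214.25 = 0.0236
χ² = 0.0018 + 0.0107 + 0.0236 = 0.0361 ≈ 0.036
Degrees of freedom = 3 − 1 = 2; critical value at α = 0.05 is 5.991.
Since 0.036 < 5.991, we fail to reject the null hypothesis — the data are consistent with the 9:3:4 ratio.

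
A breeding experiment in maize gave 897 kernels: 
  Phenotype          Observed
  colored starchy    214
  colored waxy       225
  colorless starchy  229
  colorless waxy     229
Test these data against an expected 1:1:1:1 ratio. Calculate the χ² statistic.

0.672

Under the 1:1:1:1 hypothesis (Σ ratio = 4, N = 897):
  colored starchy: 897 × 1/4 = 224.25
  colored waxy: 897 × 1/4 = 224.25
  colorless starchy: 897 × 1/4 = 224.25
  colorless waxy: 897 × 1/4 = 224.25
χ² = Σ (O − E)² / E
  colored starchy: (214 − 224.25)² / 224.25 = 0.4685
  colored waxy: (225 − 224.25)² / 224.25 = 0.0025
  colorless starchy: (229 − 224.25)² / 224.25 = 0.1006
  colorless waxy: (229 − 224.25)² / 224.25 = 0.1006
χ² = 0.4685 + 0.0025 + 0.1006 + 0.1006 = 0.6722 ≈ 0.672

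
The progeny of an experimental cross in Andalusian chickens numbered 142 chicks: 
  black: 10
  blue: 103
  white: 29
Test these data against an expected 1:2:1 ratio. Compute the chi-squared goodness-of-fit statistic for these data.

Under the 1:2:1 hypothesis (Σ ratio = 4, N = 142):
  black: 142 × 1/4 = 35.5
  blue: 142 × 2/4 = 71
  white: 142 × 1/4 = 35.5
χ² = Σ (O − E)² / E
  black: (10 − 35.5)² / 35.5 = 18.3169
  blue: (103 − 71)² / 71 = 14.4225
  white: (29 − 35.5)² / 35.5 = 1.1901
χ² = 18.3169 + 14.4225 + 1.1901 = 33.9295 ≈ 33.930

33.930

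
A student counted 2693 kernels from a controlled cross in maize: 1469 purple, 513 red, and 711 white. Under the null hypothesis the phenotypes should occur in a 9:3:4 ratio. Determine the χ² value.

3.631

Expected counts for N = 2693 under a 9:3:4 ratio (total parts = 16):
  purple: 2693 × 9/16 = 1514.8125
  red: 2693 × 3/16 = 504.9375
  white: 2693 × 4/16 = 673.25
χ² = Σ (O − E)² / E
  purple: (1469 − 1514.8125)² / 1514.8125 = 1.3855
  red: (513 − 504.9375)² / 504.9375 = 0.1287
  white: (711 − 673.25)² / 673.25 = 2.1167
χ² = 1.3855 + 0.1287 + 2.1167 = 3.6309 ≈ 3.631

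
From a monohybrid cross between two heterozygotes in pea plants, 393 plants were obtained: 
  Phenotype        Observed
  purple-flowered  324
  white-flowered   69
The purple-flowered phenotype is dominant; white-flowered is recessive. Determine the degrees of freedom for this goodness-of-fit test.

For a monohybrid cross between heterozygotes with complete dominance, the expected phenotypic ratio is 3:1.
A goodness-of-fit test with 2 phenotype classes has df = 2 − 1 = 1.

1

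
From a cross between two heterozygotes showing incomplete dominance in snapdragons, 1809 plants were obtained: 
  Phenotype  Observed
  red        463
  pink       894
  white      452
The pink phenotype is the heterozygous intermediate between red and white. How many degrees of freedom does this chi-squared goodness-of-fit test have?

2

With incomplete dominance, a heterozygote × heterozygote cross gives a 1:2:1 phenotypic ratio.
A goodness-of-fit test with 3 phenotype classes has df = 3 − 1 = 2.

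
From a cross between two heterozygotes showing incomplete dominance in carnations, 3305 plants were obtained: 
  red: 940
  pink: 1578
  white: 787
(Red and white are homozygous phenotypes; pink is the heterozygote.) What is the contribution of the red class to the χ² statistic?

15.660

With incomplete dominance, a heterozygote × heterozygote cross gives a 1:2:1 phenotypic ratio.
Expected counts for N = 3305 under a 1:2:1 ratio (total parts = 4):
  red: 3305 × 1/4 = 826.25
  pink: 3305 × 2/4 = 1652.5
  white: 3305 × 1/4 = 826.25
Contribution of red: (940 − 826.25)² / 826.25 = 15.6600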